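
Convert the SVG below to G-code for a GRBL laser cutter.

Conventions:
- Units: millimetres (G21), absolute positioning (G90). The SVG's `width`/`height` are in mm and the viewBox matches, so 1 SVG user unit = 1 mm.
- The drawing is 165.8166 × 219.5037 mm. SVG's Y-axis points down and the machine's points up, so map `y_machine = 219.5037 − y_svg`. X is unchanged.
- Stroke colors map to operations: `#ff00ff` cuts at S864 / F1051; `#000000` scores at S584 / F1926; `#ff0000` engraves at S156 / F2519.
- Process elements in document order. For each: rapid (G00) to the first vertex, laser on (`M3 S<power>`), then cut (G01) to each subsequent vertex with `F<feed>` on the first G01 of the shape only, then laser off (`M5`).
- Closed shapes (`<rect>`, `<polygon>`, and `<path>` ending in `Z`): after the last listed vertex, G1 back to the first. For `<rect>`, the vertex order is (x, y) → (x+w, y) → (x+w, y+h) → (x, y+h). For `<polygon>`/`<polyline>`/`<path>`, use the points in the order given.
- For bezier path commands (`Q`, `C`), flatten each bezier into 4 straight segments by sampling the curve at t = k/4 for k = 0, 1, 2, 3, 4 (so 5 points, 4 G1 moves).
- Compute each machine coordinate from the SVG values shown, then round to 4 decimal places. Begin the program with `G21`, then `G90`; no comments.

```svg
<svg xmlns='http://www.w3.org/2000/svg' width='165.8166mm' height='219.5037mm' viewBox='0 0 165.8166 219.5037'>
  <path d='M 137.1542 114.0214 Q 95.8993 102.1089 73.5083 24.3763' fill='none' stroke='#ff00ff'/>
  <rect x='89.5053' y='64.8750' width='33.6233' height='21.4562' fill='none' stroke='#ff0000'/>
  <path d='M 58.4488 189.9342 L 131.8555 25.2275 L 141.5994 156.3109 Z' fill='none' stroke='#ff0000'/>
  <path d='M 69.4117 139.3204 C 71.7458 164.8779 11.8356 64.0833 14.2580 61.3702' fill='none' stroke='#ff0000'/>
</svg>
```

viewBox `0 0 165.8166 219.5037` with mm width/height → 1 unit = 1 mm. Flip: y_m = 219.5037 − y_svg.

**Shape 1** — `<path>` quadratic bezier, stroke `#ff00ff` → cut (S864, F1051). Control points (SVG): P0=(137.1542,114.0214), P1=(95.8993,102.1089), P2=(73.5083,24.3763); sampled at t=k/4. Machine vertices: (137.1542,105.4823) → (117.7057,115.5523) → (100.6153,133.8498) → (85.8828,160.3749) → (73.5083,195.1274). Open path.

**Shape 2** — `<rect>` rectangle, stroke `#ff0000` → engrave (S156, F2519). Machine vertices: (89.5053,154.6287) → (123.1286,154.6287) → (123.1286,133.1725) → (89.5053,133.1725) → (89.5053,154.6287). Closed: final G1 returns to the first vertex.

**Shape 3** — `<path>` closed polygon, stroke `#ff0000` → engrave (S156, F2519). Machine vertices: (58.4488,29.5695) → (131.8555,194.2762) → (141.5994,63.1928) → (58.4488,29.5695). Closed: final G1 returns to the first vertex.

**Shape 4** — `<path>` cubic bezier, stroke `#ff0000` → engrave (S156, F2519). Control points (SVG): P0=(69.4117,139.3204), P1=(71.7458,164.8779), P2=(11.8356,64.0833), P3=(14.2580,61.3702); sampled at t=k/4. Machine vertices: (69.4117,80.1833) → (61.4380,81.1994) → (41.8017,108.5569) → (22.1820,141.2152) → (14.2580,158.1335). Open path.

G21
G90
G00 X137.1542 Y105.4823
M3 S864
G01 X117.7057 Y115.5523 F1051
G01 X100.6153 Y133.8498
G01 X85.8828 Y160.3749
G01 X73.5083 Y195.1274
M5
G00 X89.5053 Y154.6287
M3 S156
G01 X123.1286 Y154.6287 F2519
G01 X123.1286 Y133.1725
G01 X89.5053 Y133.1725
G01 X89.5053 Y154.6287
M5
G00 X58.4488 Y29.5695
M3 S156
G01 X131.8555 Y194.2762 F2519
G01 X141.5994 Y63.1928
G01 X58.4488 Y29.5695
M5
G00 X69.4117 Y80.1833
M3 S156
G01 X61.4380 Y81.1994 F2519
G01 X41.8017 Y108.5569
G01 X22.1820 Y141.2152
G01 X14.2580 Y158.1335
M5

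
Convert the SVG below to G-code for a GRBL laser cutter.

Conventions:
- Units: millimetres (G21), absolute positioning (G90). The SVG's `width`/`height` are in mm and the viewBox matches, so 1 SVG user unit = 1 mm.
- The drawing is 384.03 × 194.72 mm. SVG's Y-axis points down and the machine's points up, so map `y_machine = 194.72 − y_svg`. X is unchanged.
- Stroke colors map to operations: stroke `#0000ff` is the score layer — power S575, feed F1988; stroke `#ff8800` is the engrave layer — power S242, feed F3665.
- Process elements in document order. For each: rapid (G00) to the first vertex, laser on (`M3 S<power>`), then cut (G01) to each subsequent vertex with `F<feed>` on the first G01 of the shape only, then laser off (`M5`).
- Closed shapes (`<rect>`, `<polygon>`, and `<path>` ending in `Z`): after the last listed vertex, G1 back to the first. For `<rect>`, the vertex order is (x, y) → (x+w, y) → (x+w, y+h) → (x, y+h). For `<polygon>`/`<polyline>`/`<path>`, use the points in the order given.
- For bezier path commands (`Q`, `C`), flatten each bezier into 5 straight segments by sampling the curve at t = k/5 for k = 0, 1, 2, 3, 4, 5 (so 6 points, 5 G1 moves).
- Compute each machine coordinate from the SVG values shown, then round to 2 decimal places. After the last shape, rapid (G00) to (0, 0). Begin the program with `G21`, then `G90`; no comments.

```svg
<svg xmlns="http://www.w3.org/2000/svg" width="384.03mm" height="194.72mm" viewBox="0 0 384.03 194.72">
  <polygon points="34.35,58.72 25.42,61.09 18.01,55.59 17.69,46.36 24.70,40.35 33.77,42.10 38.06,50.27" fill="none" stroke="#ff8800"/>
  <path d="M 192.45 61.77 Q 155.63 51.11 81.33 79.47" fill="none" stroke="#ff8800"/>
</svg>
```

G21
G90
G00 X34.35 Y136.00
M3 S242
G01 X25.42 Y133.63 F3665
G01 X18.01 Y139.13
G01 X17.69 Y148.36
G01 X24.70 Y154.37
G01 X33.77 Y152.62
G01 X38.06 Y144.45
G01 X34.35 Y136.00
M5
G00 X192.45 Y132.95
M3 S242
G01 X176.22 Y135.65 F3665
G01 X157.00 Y135.23
G01 X134.77 Y131.69
G01 X109.55 Y125.03
G01 X81.33 Y115.25
M5
G00 X0.00 Y0.00

viewBox `0 0 384.03 194.72` with mm width/height → 1 unit = 1 mm. Flip: y_m = 194.72 − y_svg.

**Shape 1** — `<polygon>` regular polygon, stroke `#ff8800` → engrave (S242, F3665). Machine vertices: (34.35,136.00) → (25.42,133.63) → (18.01,139.13) → (17.69,148.36) → (24.70,154.37) → (33.77,152.62) → (38.06,144.45) → (34.35,136.00). Closed: final G1 returns to the first vertex.

**Shape 2** — `<path>` quadratic bezier, stroke `#ff8800` → engrave (S242, F3665). Control points (SVG): P0=(192.45,61.77), P1=(155.63,51.11), P2=(81.33,79.47); sampled at t=k/5. Machine vertices: (192.45,132.95) → (176.22,135.65) → (157.00,135.23) → (134.77,131.69) → (109.55,125.03) → (81.33,115.25). Open path.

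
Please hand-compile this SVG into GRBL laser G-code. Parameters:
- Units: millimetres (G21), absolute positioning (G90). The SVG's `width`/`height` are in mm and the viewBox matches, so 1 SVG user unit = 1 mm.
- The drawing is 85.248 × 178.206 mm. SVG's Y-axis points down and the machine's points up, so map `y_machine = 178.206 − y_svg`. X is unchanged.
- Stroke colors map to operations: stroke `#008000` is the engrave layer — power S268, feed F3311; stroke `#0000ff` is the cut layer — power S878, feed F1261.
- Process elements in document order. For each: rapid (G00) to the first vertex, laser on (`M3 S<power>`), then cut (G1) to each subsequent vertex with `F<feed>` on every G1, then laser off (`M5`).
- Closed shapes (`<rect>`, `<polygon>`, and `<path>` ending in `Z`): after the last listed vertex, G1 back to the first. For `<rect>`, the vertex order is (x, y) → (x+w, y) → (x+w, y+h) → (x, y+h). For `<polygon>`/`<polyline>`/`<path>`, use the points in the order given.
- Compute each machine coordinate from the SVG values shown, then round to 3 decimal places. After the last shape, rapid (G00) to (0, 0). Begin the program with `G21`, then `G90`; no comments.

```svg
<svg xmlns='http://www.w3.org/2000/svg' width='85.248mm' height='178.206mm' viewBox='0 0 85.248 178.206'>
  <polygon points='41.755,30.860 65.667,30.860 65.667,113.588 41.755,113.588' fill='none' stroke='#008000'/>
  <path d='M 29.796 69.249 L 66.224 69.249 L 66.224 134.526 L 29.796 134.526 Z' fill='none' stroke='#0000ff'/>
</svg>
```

G21
G90
G00 X41.755 Y147.346
M3 S268
G1 X65.667 Y147.346 F3311
G1 X65.667 Y64.618 F3311
G1 X41.755 Y64.618 F3311
G1 X41.755 Y147.346 F3311
M5
G00 X29.796 Y108.957
M3 S878
G1 X66.224 Y108.957 F1261
G1 X66.224 Y43.680 F1261
G1 X29.796 Y43.680 F1261
G1 X29.796 Y108.957 F1261
M5
G00 X0.000 Y0.000

1 u = 1 mm; y_m = 178.206 − y.

[1] `<polygon>` rectangle, #008000→engrave S268 F3311: (41.755,147.346) → (65.667,147.346) → (65.667,64.618) → (41.755,64.618) → (41.755,147.346) (closed)

[2] `<path>` rectangle, #0000ff→cut S878 F1261: (29.796,108.957) → (66.224,108.957) → (66.224,43.680) → (29.796,43.680) → (29.796,108.957) (closed)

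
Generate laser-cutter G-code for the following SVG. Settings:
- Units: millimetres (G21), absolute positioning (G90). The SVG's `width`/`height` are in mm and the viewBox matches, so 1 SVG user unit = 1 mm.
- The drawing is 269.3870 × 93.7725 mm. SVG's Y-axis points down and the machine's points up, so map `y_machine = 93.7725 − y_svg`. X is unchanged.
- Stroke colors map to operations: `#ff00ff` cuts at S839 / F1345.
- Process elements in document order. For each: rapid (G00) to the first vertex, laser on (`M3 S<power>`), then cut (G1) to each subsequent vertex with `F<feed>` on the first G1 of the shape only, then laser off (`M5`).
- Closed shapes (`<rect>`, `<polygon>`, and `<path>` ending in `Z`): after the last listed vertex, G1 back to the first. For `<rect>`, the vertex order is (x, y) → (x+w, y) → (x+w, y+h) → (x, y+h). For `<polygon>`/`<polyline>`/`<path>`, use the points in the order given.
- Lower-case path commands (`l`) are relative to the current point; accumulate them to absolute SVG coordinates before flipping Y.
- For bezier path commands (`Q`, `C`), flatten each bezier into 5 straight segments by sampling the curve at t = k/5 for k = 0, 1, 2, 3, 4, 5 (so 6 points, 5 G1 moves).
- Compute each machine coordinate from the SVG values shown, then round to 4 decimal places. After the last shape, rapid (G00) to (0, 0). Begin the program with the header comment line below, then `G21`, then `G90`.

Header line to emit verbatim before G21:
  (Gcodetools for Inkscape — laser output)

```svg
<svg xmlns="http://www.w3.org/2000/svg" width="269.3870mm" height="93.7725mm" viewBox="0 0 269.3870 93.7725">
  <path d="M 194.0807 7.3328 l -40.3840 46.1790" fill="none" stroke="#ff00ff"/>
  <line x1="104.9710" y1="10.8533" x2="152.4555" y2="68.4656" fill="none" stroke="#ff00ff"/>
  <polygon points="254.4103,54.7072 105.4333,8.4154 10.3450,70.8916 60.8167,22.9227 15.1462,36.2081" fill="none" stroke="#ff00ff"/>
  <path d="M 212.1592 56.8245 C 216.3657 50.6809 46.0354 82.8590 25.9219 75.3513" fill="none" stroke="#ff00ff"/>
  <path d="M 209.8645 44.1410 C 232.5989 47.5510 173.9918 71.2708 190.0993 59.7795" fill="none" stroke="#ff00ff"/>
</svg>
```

viewBox `0 0 269.3870 93.7725` with mm width/height → 1 unit = 1 mm. Flip: y_m = 93.7725 − y_svg.

**Shape 1** — `<path>` line segment, stroke `#ff00ff` → cut (S839, F1345). Machine vertices: (194.0807,86.4397) → (153.6967,40.2607). Open path.

**Shape 2** — `<line>` line segment, stroke `#ff00ff` → cut (S839, F1345). Machine vertices: (104.9710,82.9192) → (152.4555,25.3069). Open path.

**Shape 3** — `<polygon>` closed polygon, stroke `#ff00ff` → cut (S839, F1345). Machine vertices: (254.4103,39.0653) → (105.4333,85.3571) → (10.3450,22.8809) → (60.8167,70.8498) → (15.1462,57.5644) → (254.4103,39.0653). Closed: final G1 returns to the first vertex.

**Shape 4** — `<path>` cubic bezier, stroke `#ff00ff` → cut (S839, F1345). Control points (SVG): P0=(212.1592,56.8245), P1=(216.3657,50.6809), P2=(46.0354,82.8590), P3=(25.9219,75.3513); sampled at t=k/5. Machine vertices: (212.1592,36.9480) → (196.3367,36.6596) → (154.2136,30.9184) → (101.3779,23.4687) → (53.4180,18.0548) → (25.9219,18.4212). Open path.

**Shape 5** — `<path>` cubic bezier, stroke `#ff00ff` → cut (S839, F1345). Control points (SVG): P0=(209.8645,44.1410), P1=(232.5989,47.5510), P2=(173.9918,71.2708), P3=(190.0993,59.7795); sampled at t=k/5. Machine vertices: (209.8645,49.6315) → (214.9926,45.5925) → (208.0895,39.3441) → (196.6457,33.5514) → (188.1521,30.8794) → (190.0993,33.9930). Open path.

(Gcodetools for Inkscape — laser output)
G21
G90
G00 X194.0807 Y86.4397
M3 S839
G1 X153.6967 Y40.2607 F1345
M5
G00 X104.9710 Y82.9192
M3 S839
G1 X152.4555 Y25.3069 F1345
M5
G00 X254.4103 Y39.0653
M3 S839
G1 X105.4333 Y85.3571 F1345
G1 X10.3450 Y22.8809
G1 X60.8167 Y70.8498
G1 X15.1462 Y57.5644
G1 X254.4103 Y39.0653
M5
G00 X212.1592 Y36.9480
M3 S839
G1 X196.3367 Y36.6596 F1345
G1 X154.2136 Y30.9184
G1 X101.3779 Y23.4687
G1 X53.4180 Y18.0548
G1 X25.9219 Y18.4212
M5
G00 X209.8645 Y49.6315
M3 S839
G1 X214.9926 Y45.5925 F1345
G1 X208.0895 Y39.3441
G1 X196.6457 Y33.5514
G1 X188.1521 Y30.8794
G1 X190.0993 Y33.9930
M5
G00 X0.0000 Y0.0000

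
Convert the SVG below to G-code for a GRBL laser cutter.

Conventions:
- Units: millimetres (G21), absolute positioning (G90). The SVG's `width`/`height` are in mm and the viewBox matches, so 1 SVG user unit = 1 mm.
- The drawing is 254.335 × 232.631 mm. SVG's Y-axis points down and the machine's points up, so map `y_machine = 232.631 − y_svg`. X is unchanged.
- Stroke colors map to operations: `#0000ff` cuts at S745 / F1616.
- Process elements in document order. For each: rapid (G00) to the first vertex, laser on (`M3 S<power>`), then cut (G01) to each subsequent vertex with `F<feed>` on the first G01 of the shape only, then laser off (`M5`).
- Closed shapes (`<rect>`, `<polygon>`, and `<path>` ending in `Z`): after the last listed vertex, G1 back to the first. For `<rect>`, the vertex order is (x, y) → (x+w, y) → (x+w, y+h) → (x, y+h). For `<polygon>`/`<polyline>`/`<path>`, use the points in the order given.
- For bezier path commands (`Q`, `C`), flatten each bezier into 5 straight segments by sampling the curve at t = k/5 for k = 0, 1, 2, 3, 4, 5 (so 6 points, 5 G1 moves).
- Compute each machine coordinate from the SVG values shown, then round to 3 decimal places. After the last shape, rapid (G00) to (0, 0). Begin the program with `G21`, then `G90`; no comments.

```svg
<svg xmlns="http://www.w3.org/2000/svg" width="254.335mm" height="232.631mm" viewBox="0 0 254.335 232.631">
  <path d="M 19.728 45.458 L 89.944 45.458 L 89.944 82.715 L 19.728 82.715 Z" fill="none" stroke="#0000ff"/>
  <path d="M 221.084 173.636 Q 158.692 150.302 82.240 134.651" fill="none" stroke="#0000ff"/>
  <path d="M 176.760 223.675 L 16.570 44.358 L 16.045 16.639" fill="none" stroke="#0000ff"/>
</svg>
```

G21
G90
G00 X19.728 Y187.173
M3 S745
G01 X89.944 Y187.173 F1616
G01 X89.944 Y149.916
G01 X19.728 Y149.916
G01 X19.728 Y187.173
M5
G00 X221.084 Y58.995
M3 S745
G01 X195.565 Y68.021 F1616
G01 X168.921 Y76.433
G01 X141.152 Y84.230
G01 X112.258 Y91.412
G01 X82.240 Y97.980
M5
G00 X176.760 Y8.956
M3 S745
G01 X16.570 Y188.273 F1616
G01 X16.045 Y215.992
M5
G00 X0.000 Y0.000

1 u = 1 mm; y_m = 232.631 − y.

[1] `<path>` rectangle, #0000ff→cut S745 F1616: (19.728,187.173) → (89.944,187.173) → (89.944,149.916) → (19.728,149.916) → (19.728,187.173) (closed)

[2] `<path>` quadratic bezier, #0000ff→cut S745 F1616: (221.084,58.995) → (195.565,68.021) → (168.921,76.433) → (141.152,84.230) → (112.258,91.412) → (82.240,97.980)

[3] `<path>` open polyline, #0000ff→cut S745 F1616: (176.760,8.956) → (16.570,188.273) → (16.045,215.992)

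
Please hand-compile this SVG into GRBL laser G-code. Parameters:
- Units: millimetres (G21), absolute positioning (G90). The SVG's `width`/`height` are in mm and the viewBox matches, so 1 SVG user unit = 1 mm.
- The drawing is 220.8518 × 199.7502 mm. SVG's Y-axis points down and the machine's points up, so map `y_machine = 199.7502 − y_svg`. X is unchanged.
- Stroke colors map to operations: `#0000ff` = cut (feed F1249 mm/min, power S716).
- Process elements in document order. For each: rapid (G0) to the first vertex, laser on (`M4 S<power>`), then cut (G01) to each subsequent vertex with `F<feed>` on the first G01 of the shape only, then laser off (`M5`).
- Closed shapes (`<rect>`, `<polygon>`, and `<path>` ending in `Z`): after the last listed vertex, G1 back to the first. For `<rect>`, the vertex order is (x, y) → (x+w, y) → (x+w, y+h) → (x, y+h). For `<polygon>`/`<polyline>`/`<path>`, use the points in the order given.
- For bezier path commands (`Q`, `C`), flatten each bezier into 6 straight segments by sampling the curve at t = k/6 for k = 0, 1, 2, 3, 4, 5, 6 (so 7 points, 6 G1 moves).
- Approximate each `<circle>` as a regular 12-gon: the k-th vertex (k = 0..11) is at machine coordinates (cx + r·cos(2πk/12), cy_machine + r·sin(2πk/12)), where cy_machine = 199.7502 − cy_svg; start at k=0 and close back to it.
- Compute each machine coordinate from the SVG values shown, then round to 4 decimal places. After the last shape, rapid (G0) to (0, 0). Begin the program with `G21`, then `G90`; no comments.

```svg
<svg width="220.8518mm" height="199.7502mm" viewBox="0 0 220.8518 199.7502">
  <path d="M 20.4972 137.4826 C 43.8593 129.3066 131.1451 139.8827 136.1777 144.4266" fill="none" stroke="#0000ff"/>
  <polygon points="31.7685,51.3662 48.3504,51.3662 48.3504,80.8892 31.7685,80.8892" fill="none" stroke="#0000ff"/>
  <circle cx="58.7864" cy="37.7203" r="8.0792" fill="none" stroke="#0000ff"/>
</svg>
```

G21
G90
G0 X20.4972 Y62.2676
M4 S716
G01 X36.8285 Y64.9077 F1249
G01 X59.7532 Y65.1108
G01 X85.2110 Y63.5656
G01 X109.1413 Y60.9603
G01 X127.4837 Y57.9835
G01 X136.1777 Y55.3236
M5
G0 X31.7685 Y148.3840
M4 S716
G01 X48.3504 Y148.3840 F1249
G01 X48.3504 Y118.8610
G01 X31.7685 Y118.8610
G01 X31.7685 Y148.3840
M5
G0 X66.8656 Y162.0299
M4 S716
G01 X65.7832 Y166.0695 F1249
G01 X62.8260 Y169.0267
G01 X58.7864 Y170.1091
G01 X54.7468 Y169.0267
G01 X51.7896 Y166.0695
G01 X50.7072 Y162.0299
G01 X51.7896 Y157.9903
G01 X54.7468 Y155.0331
G01 X58.7864 Y153.9507
G01 X62.8260 Y155.0331
G01 X65.7832 Y157.9903
G01 X66.8656 Y162.0299
M5
G0 X0.0000 Y0.0000

Since the viewBox matches the mm dimensions, user units are millimetres directly. The only transform is the Y-flip y_m = 199.7502 − y_svg.

Shape 1 is a cubic bezier drawn with `<path>`. Its stroke #0000ff means cut at S716, F1249. After flipping Y the toolpath is (20.4972,62.2676) → (36.8285,64.9077) → (59.7532,65.1108) → (85.2110,63.5656) → (109.1413,60.9603) → (127.4837,57.9835) → (136.1777,55.3236).

Shape 2 is a rectangle drawn with `<polygon>`. Its stroke #0000ff means cut at S716, F1249. After flipping Y the toolpath is (31.7685,148.3840) → (48.3504,148.3840) → (48.3504,118.8610) → (31.7685,118.8610) → (31.7685,148.3840), returning to the start.

Shape 3 is a circle drawn with `<circle>`. Its stroke #0000ff means cut at S716, F1249. After flipping Y the toolpath is (66.8656,162.0299) → (65.7832,166.0695) → (62.8260,169.0267) → (58.7864,170.1091) → (54.7468,169.0267) → (51.7896,166.0695) → (50.7072,162.0299) → (51.7896,157.9903) → (54.7468,155.0331) → (58.7864,153.9507) → (62.8260,155.0331) → (65.7832,157.9903) → (66.8656,162.0299), returning to the start.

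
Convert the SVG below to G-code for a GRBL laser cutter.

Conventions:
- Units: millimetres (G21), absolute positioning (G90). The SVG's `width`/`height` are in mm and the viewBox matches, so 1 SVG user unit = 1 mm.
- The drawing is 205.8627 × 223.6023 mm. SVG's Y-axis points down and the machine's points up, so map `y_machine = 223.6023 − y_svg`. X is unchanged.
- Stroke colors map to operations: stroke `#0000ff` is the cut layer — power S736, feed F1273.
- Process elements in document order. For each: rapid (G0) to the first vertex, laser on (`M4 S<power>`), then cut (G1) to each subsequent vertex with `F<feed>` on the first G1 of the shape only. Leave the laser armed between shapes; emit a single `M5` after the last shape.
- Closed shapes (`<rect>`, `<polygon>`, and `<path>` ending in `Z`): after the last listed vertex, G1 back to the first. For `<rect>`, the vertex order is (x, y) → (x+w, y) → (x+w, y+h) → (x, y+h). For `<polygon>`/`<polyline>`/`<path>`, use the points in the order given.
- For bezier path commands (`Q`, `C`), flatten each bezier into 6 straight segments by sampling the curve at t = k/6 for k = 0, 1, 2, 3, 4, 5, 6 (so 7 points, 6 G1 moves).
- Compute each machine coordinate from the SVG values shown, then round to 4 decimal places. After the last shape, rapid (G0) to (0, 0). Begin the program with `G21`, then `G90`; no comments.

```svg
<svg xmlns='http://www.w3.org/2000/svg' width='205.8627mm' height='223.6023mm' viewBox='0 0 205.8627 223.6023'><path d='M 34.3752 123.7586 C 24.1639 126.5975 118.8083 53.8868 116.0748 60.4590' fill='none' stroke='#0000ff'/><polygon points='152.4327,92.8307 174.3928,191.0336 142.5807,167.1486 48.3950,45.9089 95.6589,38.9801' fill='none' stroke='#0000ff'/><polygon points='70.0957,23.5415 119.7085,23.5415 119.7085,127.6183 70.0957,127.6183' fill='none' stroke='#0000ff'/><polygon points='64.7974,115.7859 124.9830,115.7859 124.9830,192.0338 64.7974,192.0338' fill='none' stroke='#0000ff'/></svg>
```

G21
G90
G0 X34.3752 Y99.8437
M4 S736
G1 X37.0713 Y104.0032 F1273
G1 X51.6257 Y116.4535
G1 X72.4208 Y132.8935
G1 X93.8391 Y149.0224
G1 X110.2630 Y160.5393
G1 X116.0748 Y163.1433
G0 X152.4327 Y130.7716
M4 S736
G1 X174.3928 Y32.5687 F1273
G1 X142.5807 Y56.4537
G1 X48.3950 Y177.6934
G1 X95.6589 Y184.6222
G1 X152.4327 Y130.7716
G0 X70.0957 Y200.0608
M4 S736
G1 X119.7085 Y200.0608 F1273
G1 X119.7085 Y95.9840
G1 X70.0957 Y95.9840
G1 X70.0957 Y200.0608
G0 X64.7974 Y107.8164
M4 S736
G1 X124.9830 Y107.8164 F1273
G1 X124.9830 Y31.5685
G1 X64.7974 Y31.5685
G1 X64.7974 Y107.8164
M5
G0 X0.0000 Y0.0000

viewBox `0 0 205.8627 223.6023` with mm width/height → 1 unit = 1 mm. Flip: y_m = 223.6023 − y_svg.

**Shape 1** — `<path>` cubic bezier, stroke `#0000ff` → cut (S736, F1273). Control points (SVG): P0=(34.3752,123.7586), P1=(24.1639,126.5975), P2=(118.8083,53.8868), P3=(116.0748,60.4590); sampled at t=k/6. Machine vertices: (34.3752,99.8437) → (37.0713,104.0032) → (51.6257,116.4535) → (72.4208,132.8935) → (93.8391,149.0224) → (110.2630,160.5393) → (116.0748,163.1433). Open path.

**Shape 2** — `<polygon>` closed polygon, stroke `#0000ff` → cut (S736, F1273). Machine vertices: (152.4327,130.7716) → (174.3928,32.5687) → (142.5807,56.4537) → (48.3950,177.6934) → (95.6589,184.6222) → (152.4327,130.7716). Closed: final G1 returns to the first vertex.

**Shape 3** — `<polygon>` rectangle, stroke `#0000ff` → cut (S736, F1273). Machine vertices: (70.0957,200.0608) → (119.7085,200.0608) → (119.7085,95.9840) → (70.0957,95.9840) → (70.0957,200.0608). Closed: final G1 returns to the first vertex.

**Shape 4** — `<polygon>` rectangle, stroke `#0000ff` → cut (S736, F1273). Machine vertices: (64.7974,107.8164) → (124.9830,107.8164) → (124.9830,31.5685) → (64.7974,31.5685) → (64.7974,107.8164). Closed: final G1 returns to the first vertex.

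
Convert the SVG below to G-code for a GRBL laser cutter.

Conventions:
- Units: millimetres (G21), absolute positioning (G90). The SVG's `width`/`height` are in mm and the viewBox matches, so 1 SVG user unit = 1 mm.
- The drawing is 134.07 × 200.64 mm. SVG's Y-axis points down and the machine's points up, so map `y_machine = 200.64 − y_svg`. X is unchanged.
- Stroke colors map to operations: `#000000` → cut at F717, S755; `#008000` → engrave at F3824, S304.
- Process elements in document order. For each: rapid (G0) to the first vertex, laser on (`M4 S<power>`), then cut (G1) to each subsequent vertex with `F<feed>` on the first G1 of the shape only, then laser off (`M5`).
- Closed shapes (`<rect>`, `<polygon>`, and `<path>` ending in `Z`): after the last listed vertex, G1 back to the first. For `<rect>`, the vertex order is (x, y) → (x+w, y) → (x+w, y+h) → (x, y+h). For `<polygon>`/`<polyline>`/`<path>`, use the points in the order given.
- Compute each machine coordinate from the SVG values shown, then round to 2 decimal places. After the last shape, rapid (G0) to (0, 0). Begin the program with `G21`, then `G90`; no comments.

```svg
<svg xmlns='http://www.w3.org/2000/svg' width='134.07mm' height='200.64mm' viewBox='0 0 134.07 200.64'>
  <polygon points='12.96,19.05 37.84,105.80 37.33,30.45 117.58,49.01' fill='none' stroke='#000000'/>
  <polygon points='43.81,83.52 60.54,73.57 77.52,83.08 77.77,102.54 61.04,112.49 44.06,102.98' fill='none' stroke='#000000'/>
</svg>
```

Since the viewBox matches the mm dimensions, user units are millimetres directly. The only transform is the Y-flip y_m = 200.64 − y_svg.

Shape 1 is a closed polygon drawn with `<polygon>`. Its stroke #000000 means cut at S755, F717. After flipping Y the toolpath is (12.96,181.59) → (37.84,94.84) → (37.33,170.19) → (117.58,151.63) → (12.96,181.59), returning to the start.

Shape 2 is a regular polygon drawn with `<polygon>`. Its stroke #000000 means cut at S755, F717. After flipping Y the toolpath is (43.81,117.12) → (60.54,127.07) → (77.52,117.56) → (77.77,98.10) → (61.04,88.15) → (44.06,97.66) → (43.81,117.12), returning to the start.

G21
G90
G0 X12.96 Y181.59
M4 S755
G1 X37.84 Y94.84 F717
G1 X37.33 Y170.19
G1 X117.58 Y151.63
G1 X12.96 Y181.59
M5
G0 X43.81 Y117.12
M4 S755
G1 X60.54 Y127.07 F717
G1 X77.52 Y117.56
G1 X77.77 Y98.10
G1 X61.04 Y88.15
G1 X44.06 Y97.66
G1 X43.81 Y117.12
M5
G0 X0.00 Y0.00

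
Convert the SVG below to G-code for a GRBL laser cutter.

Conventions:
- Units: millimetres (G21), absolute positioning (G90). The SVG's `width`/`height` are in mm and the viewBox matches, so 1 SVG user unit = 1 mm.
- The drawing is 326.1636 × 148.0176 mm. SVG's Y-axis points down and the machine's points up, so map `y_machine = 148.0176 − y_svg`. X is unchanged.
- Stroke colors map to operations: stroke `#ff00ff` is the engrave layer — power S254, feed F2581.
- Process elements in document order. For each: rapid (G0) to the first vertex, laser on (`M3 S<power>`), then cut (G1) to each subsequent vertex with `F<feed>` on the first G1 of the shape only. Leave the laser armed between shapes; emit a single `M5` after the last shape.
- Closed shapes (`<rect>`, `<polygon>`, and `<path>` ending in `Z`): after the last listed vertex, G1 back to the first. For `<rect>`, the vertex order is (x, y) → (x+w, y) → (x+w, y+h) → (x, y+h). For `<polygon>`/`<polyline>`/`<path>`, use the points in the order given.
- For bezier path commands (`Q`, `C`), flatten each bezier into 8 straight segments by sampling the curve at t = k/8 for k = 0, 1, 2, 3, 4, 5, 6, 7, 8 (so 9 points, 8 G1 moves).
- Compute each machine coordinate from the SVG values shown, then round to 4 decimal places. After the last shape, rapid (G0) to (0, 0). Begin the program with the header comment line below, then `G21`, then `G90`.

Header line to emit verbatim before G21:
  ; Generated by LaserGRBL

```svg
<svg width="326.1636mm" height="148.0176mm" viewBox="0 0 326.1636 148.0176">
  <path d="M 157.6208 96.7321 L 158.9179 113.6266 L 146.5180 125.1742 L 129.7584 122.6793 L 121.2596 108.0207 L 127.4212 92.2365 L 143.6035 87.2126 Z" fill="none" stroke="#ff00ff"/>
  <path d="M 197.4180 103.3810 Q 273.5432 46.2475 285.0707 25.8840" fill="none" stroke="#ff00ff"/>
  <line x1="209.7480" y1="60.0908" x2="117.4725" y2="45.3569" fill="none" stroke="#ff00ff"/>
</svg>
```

; Generated by LaserGRBL
G21
G90
G0 X157.6208 Y51.2855
M3 S254
G1 X158.9179 Y34.3910 F2581
G1 X146.5180 Y22.8434
G1 X129.7584 Y25.3383
G1 X121.2596 Y39.9969
G1 X127.4212 Y55.7811
G1 X143.6035 Y60.8050
G1 X157.6208 Y51.2855
G0 X197.4180 Y44.6366
M3 S254
G1 X215.4400 Y58.3454 F2581
G1 X231.4432 Y70.9052
G1 X245.4278 Y82.3159
G1 X257.3938 Y92.5776
G1 X267.3410 Y101.6902
G1 X275.2696 Y109.6537
G1 X281.1795 Y116.4682
G1 X285.0707 Y122.1336
G0 X209.7480 Y87.9268
M3 S254
G1 X117.4725 Y102.6607 F2581
M5
G0 X0.0000 Y0.0000

viewBox `0 0 326.1636 148.0176` with mm width/height → 1 unit = 1 mm. Flip: y_m = 148.0176 − y_svg.

**Shape 1** — `<path>` regular polygon, stroke `#ff00ff` → engrave (S254, F2581). Machine vertices: (157.6208,51.2855) → (158.9179,34.3910) → (146.5180,22.8434) → (129.7584,25.3383) → (121.2596,39.9969) → (127.4212,55.7811) → (143.6035,60.8050) → (157.6208,51.2855). Closed: final G1 returns to the first vertex.

**Shape 2** — `<path>` quadratic bezier, stroke `#ff00ff` → engrave (S254, F2581). Control points (SVG): P0=(197.4180,103.3810), P1=(273.5432,46.2475), P2=(285.0707,25.8840); sampled at t=k/8. Machine vertices: (197.4180,44.6366) → (215.4400,58.3454) → (231.4432,70.9052) → (245.4278,82.3159) → (257.3938,92.5776) → (267.3410,101.6902) → (275.2696,109.6537) → (281.1795,116.4682) → (285.0707,122.1336). Open path.

**Shape 3** — `<line>` line segment, stroke `#ff00ff` → engrave (S254, F2581). Machine vertices: (209.7480,87.9268) → (117.4725,102.6607). Open path.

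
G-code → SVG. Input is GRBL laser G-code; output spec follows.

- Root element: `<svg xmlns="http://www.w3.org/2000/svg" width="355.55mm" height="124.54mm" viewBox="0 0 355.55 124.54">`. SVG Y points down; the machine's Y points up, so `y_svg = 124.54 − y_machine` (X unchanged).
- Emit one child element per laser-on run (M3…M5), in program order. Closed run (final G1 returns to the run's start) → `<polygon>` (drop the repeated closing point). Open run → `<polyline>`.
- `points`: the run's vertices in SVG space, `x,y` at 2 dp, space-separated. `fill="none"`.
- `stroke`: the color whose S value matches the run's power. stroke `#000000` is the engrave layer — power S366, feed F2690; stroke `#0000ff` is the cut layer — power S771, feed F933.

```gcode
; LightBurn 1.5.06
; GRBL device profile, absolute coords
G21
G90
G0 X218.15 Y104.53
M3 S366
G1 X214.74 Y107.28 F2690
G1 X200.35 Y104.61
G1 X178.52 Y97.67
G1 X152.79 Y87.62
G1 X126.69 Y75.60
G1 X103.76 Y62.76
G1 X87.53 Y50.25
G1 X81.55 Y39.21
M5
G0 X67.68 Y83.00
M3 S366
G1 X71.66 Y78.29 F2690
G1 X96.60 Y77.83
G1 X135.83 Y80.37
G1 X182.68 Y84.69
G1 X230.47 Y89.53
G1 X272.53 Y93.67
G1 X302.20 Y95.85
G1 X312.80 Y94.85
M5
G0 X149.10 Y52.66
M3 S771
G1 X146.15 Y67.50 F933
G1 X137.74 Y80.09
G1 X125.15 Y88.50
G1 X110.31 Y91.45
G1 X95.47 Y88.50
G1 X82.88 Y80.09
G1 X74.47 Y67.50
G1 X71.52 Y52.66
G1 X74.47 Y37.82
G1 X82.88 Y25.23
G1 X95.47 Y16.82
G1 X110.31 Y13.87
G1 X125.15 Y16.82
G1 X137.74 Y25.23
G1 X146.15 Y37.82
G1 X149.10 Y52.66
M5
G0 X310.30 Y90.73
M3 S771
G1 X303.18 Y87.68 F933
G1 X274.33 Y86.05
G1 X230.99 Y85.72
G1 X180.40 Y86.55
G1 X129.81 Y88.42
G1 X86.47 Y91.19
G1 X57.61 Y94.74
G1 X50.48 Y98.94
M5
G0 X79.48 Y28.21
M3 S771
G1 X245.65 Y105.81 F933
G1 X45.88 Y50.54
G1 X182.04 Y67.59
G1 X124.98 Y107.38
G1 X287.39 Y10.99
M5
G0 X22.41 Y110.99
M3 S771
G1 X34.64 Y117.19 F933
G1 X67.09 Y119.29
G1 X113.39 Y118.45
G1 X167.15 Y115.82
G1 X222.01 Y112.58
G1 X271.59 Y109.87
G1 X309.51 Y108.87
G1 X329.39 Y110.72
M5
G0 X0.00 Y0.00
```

y_svg = 124.54 − y_m.

[1] S366→`#000000` (engrave); open run; points: 218.15,20.01 214.74,17.26 200.35,19.93 178.52,26.87 152.79,36.92 126.69,48.94 103.76,61.78 87.53,74.29 81.55,85.33

[2] S366→`#000000` (engrave); open run; points: 67.68,41.54 71.66,46.25 96.60,46.71 135.83,44.17 182.68,39.85 230.47,35.01 272.53,30.87 302.20,28.69 312.80,29.69

[3] S771→`#0000ff` (cut); closed run; points: 149.10,71.88 146.15,57.04 137.74,44.45 125.15,36.04 110.31,33.09 95.47,36.04 82.88,44.45 74.47,57.04 71.52,71.88 74.47,86.72 82.88,99.31 95.47,107.72 110.31,110.67 125.15,107.72 137.74,99.31 146.15,86.72

[4] S771→`#0000ff` (cut); open run; points: 310.30,33.81 303.18,36.86 274.33,38.49 230.99,38.82 180.40,37.99 129.81,36.12 86.47,33.35 57.61,29.80 50.48,25.60

[5] S771→`#0000ff` (cut); open run; points: 79.48,96.33 245.65,18.73 45.88,74.00 182.04,56.95 124.98,17.16 287.39,113.55

[6] S771→`#0000ff` (cut); open run; points: 22.41,13.55 34.64,7.35 67.09,5.25 113.39,6.09 167.15,8.72 222.01,11.96 271.59,14.67 309.51,15.67 329.39,13.82

<svg xmlns="http://www.w3.org/2000/svg" width="355.55mm" height="124.54mm" viewBox="0 0 355.55 124.54">
  <polyline points="218.15,20.01 214.74,17.26 200.35,19.93 178.52,26.87 152.79,36.92 126.69,48.94 103.76,61.78 87.53,74.29 81.55,85.33" fill="none" stroke="#000000"/>
  <polyline points="67.68,41.54 71.66,46.25 96.60,46.71 135.83,44.17 182.68,39.85 230.47,35.01 272.53,30.87 302.20,28.69 312.80,29.69" fill="none" stroke="#000000"/>
  <polygon points="149.10,71.88 146.15,57.04 137.74,44.45 125.15,36.04 110.31,33.09 95.47,36.04 82.88,44.45 74.47,57.04 71.52,71.88 74.47,86.72 82.88,99.31 95.47,107.72 110.31,110.67 125.15,107.72 137.74,99.31 146.15,86.72" fill="none" stroke="#0000ff"/>
  <polyline points="310.30,33.81 303.18,36.86 274.33,38.49 230.99,38.82 180.40,37.99 129.81,36.12 86.47,33.35 57.61,29.80 50.48,25.60" fill="none" stroke="#0000ff"/>
  <polyline points="79.48,96.33 245.65,18.73 45.88,74.00 182.04,56.95 124.98,17.16 287.39,113.55" fill="none" stroke="#0000ff"/>
  <polyline points="22.41,13.55 34.64,7.35 67.09,5.25 113.39,6.09 167.15,8.72 222.01,11.96 271.59,14.67 309.51,15.67 329.39,13.82" fill="none" stroke="#0000ff"/>
</svg>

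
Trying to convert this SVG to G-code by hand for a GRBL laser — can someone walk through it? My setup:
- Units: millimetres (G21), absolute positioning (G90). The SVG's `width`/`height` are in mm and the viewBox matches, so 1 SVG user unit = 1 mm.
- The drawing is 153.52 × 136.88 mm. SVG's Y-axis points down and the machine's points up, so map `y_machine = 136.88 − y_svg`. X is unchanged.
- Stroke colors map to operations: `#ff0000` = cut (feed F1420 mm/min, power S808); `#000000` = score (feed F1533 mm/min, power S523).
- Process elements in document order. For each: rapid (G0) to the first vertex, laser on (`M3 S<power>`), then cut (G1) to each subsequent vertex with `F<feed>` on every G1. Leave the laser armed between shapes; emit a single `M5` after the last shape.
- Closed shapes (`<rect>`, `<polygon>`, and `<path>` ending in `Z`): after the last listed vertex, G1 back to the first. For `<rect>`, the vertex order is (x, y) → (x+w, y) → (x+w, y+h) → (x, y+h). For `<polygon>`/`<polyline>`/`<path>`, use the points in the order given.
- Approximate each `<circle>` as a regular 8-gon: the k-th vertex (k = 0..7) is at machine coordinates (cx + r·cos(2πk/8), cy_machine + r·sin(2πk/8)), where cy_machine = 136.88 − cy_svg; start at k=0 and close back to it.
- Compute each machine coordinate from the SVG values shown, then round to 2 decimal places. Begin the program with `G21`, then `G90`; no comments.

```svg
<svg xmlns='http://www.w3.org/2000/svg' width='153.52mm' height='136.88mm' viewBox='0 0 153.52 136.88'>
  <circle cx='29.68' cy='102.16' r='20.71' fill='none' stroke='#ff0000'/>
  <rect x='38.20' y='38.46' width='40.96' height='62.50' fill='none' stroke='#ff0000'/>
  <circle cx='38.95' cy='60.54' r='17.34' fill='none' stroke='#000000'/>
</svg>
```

1 u = 1 mm; y_m = 136.88 − y.

[1] `<circle>` circle, #ff0000→cut S808 F1420: (50.39,34.72) → (44.32,49.36) → (29.68,55.43) → (15.04,49.36) → (8.97,34.72) → (15.04,20.08) → (29.68,14.01) → (44.32,20.08) → (50.39,34.72) (closed)

[2] `<rect>` rectangle, #ff0000→cut S808 F1420: (38.20,98.42) → (79.16,98.42) → (79.16,35.92) → (38.20,35.92) → (38.20,98.42) (closed)

[3] `<circle>` circle, #000000→score S523 F1533: (56.29,76.34) → (51.21,88.60) → (38.95,93.68) → (26.69,88.60) → (21.61,76.34) → (26.69,64.08) → (38.95,59.00) → (51.21,64.08) → (56.29,76.34) (closed)

G21
G90
G0 X50.39 Y34.72
M3 S808
G1 X44.32 Y49.36 F1420
G1 X29.68 Y55.43 F1420
G1 X15.04 Y49.36 F1420
G1 X8.97 Y34.72 F1420
G1 X15.04 Y20.08 F1420
G1 X29.68 Y14.01 F1420
G1 X44.32 Y20.08 F1420
G1 X50.39 Y34.72 F1420
G0 X38.20 Y98.42
M3 S808
G1 X79.16 Y98.42 F1420
G1 X79.16 Y35.92 F1420
G1 X38.20 Y35.92 F1420
G1 X38.20 Y98.42 F1420
G0 X56.29 Y76.34
M3 S523
G1 X51.21 Y88.60 F1533
G1 X38.95 Y93.68 F1533
G1 X26.69 Y88.60 F1533
G1 X21.61 Y76.34 F1533
G1 X26.69 Y64.08 F1533
G1 X38.95 Y59.00 F1533
G1 X51.21 Y64.08 F1533
G1 X56.29 Y76.34 F1533
M5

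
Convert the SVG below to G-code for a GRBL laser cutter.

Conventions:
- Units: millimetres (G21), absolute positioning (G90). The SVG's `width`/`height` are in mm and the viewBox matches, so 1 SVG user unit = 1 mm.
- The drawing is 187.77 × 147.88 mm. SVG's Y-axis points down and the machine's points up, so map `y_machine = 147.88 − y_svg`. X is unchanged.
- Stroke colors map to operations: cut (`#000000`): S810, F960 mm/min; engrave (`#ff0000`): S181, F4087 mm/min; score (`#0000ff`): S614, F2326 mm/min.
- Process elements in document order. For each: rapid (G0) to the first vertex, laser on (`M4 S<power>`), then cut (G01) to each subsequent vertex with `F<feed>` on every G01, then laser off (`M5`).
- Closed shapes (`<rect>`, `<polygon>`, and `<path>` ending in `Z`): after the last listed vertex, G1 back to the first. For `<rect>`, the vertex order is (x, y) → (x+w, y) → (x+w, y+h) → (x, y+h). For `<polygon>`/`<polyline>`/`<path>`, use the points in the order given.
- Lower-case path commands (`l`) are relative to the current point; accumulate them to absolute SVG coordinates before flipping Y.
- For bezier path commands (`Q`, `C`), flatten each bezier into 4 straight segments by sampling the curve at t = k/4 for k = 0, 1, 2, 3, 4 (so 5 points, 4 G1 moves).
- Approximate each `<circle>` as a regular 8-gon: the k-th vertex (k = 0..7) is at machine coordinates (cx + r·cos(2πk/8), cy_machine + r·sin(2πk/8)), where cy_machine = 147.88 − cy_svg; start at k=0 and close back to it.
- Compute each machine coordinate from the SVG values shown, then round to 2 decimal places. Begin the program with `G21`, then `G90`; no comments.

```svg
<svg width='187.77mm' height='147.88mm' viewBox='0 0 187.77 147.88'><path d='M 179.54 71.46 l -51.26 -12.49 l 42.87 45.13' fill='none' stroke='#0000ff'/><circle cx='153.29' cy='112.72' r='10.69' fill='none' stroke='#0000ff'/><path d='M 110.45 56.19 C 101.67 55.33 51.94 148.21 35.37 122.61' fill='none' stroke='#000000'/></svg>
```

G21
G90
G0 X179.54 Y76.42
M4 S614
G01 X128.28 Y88.91 F2326
G01 X171.15 Y43.78 F2326
M5
G0 X163.98 Y35.16
M4 S614
G01 X160.85 Y42.72 F2326
G01 X153.29 Y45.85 F2326
G01 X145.73 Y42.72 F2326
G01 X142.60 Y35.16 F2326
G01 X145.73 Y27.60 F2326
G01 X153.29 Y24.47 F2326
G01 X160.85 Y27.60 F2326
G01 X163.98 Y35.16 F2326
M5
G0 X110.45 Y91.69
M4 S810
G01 X97.34 Y78.07 F960
G01 X75.83 Y49.20 F960
G01 X52.86 Y24.97 F960
G01 X35.37 Y25.27 F960
M5

Since the viewBox matches the mm dimensions, user units are millimetres directly. The only transform is the Y-flip y_m = 147.88 − y_svg.

Shape 1 is a open polyline drawn with `<path>`. Its stroke #0000ff means score at S614, F2326. After flipping Y the toolpath is (179.54,76.42) → (128.28,88.91) → (171.15,43.78).

Shape 2 is a circle drawn with `<circle>`. Its stroke #0000ff means score at S614, F2326. After flipping Y the toolpath is (163.98,35.16) → (160.85,42.72) → (153.29,45.85) → (145.73,42.72) → (142.60,35.16) → (145.73,27.60) → (153.29,24.47) → (160.85,27.60) → (163.98,35.16), returning to the start.

Shape 3 is a cubic bezier drawn with `<path>`. Its stroke #000000 means cut at S810, F960. After flipping Y the toolpath is (110.45,91.69) → (97.34,78.07) → (75.83,49.20) → (52.86,24.97) → (35.37,25.27).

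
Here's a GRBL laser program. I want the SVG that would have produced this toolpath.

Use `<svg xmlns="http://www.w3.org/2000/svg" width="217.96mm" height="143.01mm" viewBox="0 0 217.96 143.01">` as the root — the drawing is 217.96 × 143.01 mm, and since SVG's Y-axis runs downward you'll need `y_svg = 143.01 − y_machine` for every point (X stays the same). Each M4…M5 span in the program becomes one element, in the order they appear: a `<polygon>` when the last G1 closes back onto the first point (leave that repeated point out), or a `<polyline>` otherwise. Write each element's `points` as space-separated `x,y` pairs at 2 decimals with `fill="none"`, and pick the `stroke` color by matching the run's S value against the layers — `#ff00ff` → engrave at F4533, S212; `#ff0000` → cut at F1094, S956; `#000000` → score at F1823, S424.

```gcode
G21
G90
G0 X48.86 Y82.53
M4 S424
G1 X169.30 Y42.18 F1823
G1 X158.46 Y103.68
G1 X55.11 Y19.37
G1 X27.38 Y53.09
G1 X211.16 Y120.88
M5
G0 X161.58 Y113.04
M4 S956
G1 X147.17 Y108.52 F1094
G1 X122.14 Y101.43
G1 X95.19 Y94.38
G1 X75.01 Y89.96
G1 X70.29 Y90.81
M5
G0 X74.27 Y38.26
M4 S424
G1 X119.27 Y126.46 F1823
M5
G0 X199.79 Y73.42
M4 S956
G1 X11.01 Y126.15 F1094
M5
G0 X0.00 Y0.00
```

y_svg = 143.01 − y_m.

[1] S424→`#000000` (score); open run; points: 48.86,60.48 169.30,100.83 158.46,39.33 55.11,123.64 27.38,89.92 211.16,22.13

[2] S956→`#ff0000` (cut); open run; points: 161.58,29.97 147.17,34.49 122.14,41.58 95.19,48.63 75.01,53.05 70.29,52.20

[3] S424→`#000000` (score); open run; points: 74.27,104.75 119.27,16.55

[4] S956→`#ff0000` (cut); open run; points: 199.79,69.59 11.01,16.86

<svg xmlns="http://www.w3.org/2000/svg" width="217.96mm" height="143.01mm" viewBox="0 0 217.96 143.01">
  <polyline points="48.86,60.48 169.30,100.83 158.46,39.33 55.11,123.64 27.38,89.92 211.16,22.13" fill="none" stroke="#000000"/>
  <polyline points="161.58,29.97 147.17,34.49 122.14,41.58 95.19,48.63 75.01,53.05 70.29,52.20" fill="none" stroke="#ff0000"/>
  <polyline points="74.27,104.75 119.27,16.55" fill="none" stroke="#000000"/>
  <polyline points="199.79,69.59 11.01,16.86" fill="none" stroke="#ff0000"/>
</svg>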